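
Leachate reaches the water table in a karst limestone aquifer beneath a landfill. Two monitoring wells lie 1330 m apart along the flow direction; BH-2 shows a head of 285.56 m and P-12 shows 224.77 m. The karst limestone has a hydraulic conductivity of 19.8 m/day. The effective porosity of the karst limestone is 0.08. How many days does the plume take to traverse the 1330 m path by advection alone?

Hydraulic gradient i = (285.56 − 224.77) / 1330 = 60.79 / 1330 = 0.04571.
Darcy flux q = K · i = 19.80 × 0.04571 = 0.9050 m/day.
Seepage velocity v = q / n_e = 0.9050 / 0.08 = 11.31 m/day.
Travel time t = L / v = 1330 / 11.31 = 117.6 days.

118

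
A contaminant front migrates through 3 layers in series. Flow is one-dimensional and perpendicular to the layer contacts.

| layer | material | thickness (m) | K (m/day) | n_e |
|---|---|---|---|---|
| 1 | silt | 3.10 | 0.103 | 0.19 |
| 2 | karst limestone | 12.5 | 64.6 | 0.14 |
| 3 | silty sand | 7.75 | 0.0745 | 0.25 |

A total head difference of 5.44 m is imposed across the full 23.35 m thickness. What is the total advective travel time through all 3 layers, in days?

106

With flow normal to the layers, continuity requires the same specific discharge q through every layer.
Σ(b_i/K_i) = 3.10/0.103 + 12.5/64.6 + 7.75/0.0745 = 134.3 d.
q = Δh / Σ(b_i/K_i) = 5.44 / 134.3 = 0.04050 m/day.
In each layer the seepage velocity is v_i = q/n_i, so the layer transit time is t_i = b_i·n_i / q:
  layer 1 (silt): t_1 = 3.10 × 0.19 / 0.04050 = 14.54 d
  layer 2 (karst limestone): t_2 = 12.5 × 0.14 / 0.04050 = 43.21 d
  layer 3 (silty sand): t_3 = 7.75 × 0.25 / 0.04050 = 47.84 d
Total t = Σ t_i = 105.6 days.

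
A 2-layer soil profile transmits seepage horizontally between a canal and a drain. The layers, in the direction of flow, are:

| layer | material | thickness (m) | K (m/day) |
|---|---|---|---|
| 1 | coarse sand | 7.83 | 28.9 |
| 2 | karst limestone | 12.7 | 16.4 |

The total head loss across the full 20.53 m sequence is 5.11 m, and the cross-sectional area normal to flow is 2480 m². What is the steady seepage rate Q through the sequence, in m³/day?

12100

Flow is perpendicular to layering, so the layers act in series and the equivalent K is the thickness-weighted harmonic mean.
Total thickness L = 7.83 + 12.7 = 20.53 m.
Σ(b_i/K_i) = 7.83/28.9 + 12.7/16.4 = 1.045 d.
K_eq = L / Σ(b_i/K_i) = 20.53 / 1.045 = 19.64 m/day.
Q = K_eq · A · (Δh/L) = 19.64 × 2480 × (5.11/20.53) = 12123 m³/day.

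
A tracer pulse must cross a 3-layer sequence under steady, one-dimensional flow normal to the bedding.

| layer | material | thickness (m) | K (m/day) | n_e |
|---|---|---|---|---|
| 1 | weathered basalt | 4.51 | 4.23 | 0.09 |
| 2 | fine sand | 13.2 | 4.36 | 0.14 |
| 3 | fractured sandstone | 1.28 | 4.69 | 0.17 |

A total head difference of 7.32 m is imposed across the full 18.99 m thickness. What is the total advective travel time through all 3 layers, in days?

With flow normal to the layers, continuity requires the same specific discharge q through every layer.
Σ(b_i/K_i) = 4.51/4.23 + 13.2/4.36 + 1.28/4.69 = 4.367 d.
q = Δh / Σ(b_i/K_i) = 7.32 / 4.367 = 1.676 m/day.
In each layer the seepage velocity is v_i = q/n_i, so the layer transit time is t_i = b_i·n_i / q:
  layer 1 (weathered basalt): t_1 = 4.51 × 0.09 / 1.676 = 0.2421 d
  layer 2 (fine sand): t_2 = 13.2 × 0.14 / 1.676 = 1.102 d
  layer 3 (fractured sandstone): t_3 = 1.28 × 0.17 / 1.676 = 0.1298 d
Total t = Σ t_i = 1.474 days.

1.47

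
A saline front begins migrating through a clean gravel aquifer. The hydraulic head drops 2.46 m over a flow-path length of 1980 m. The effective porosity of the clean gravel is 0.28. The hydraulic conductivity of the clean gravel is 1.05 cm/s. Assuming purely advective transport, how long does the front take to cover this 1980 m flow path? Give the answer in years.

Convert K: 1.05 cm/s × 864 = 907.2 m/day.
Hydraulic gradient i = Δh / L = 2.46 / 1980 = 0.001242.
Darcy flux q = K · i = 907.2 × 0.001242 = 1.127 m/day.
Seepage velocity v = q / n_e = 1.127 / 0.28 = 4.025 m/day.
Travel time t = L / v = 1980 / 4.025 = 491.9 days = 1.347 years.

1.35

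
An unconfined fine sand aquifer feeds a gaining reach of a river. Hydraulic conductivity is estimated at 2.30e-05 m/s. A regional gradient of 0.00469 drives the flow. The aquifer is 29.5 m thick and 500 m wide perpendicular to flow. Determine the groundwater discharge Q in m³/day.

Convert K: 2.30e-05 m/s × 86400 = 1.987 m/day.
Cross-sectional area A = 500 × 29.5 = 14750 m².
Hydraulic gradient i = 0.00469.
Darcy's law: Q = K · A · i = 1.987 × 14750 × 0.004690 = 137.5 m³/day.

137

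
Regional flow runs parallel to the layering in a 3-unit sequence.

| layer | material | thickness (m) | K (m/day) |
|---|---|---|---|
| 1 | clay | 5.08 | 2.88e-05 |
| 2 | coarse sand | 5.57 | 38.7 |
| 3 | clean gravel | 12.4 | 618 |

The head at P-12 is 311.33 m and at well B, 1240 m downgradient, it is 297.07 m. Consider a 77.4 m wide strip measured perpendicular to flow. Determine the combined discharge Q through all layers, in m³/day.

7010

Flow is parallel to layering, so each bed carries its own Darcy discharge and the transmissivities add.
Σ(K_i·b_i) = 2.88e-05×5.08 + 38.7×5.57 + 618×12.4 = 7879 m²/day.
Hydraulic gradient i = (311.33 − 297.07) / 1240 = 14.26 / 1240 = 0.01150.
Q = Σ(K_i·b_i) · W · i = 7879 × 77.4 × 0.01150 = 7013 m³/day.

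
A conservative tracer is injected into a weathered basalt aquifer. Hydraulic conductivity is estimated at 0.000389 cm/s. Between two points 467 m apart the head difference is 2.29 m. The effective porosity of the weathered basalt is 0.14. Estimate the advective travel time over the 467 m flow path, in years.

109

Convert K: 0.000389 cm/s × 864 = 0.3361 m/day.
Hydraulic gradient i = Δh / L = 2.29 / 467 = 0.004904.
Darcy flux q = K · i = 0.3361 × 0.004904 = 0.001648 m/day.
Seepage velocity v = q / n_e = 0.001648 / 0.14 = 0.01177 m/day.
Travel time t = L / v = 467 / 0.01177 = 39670 days = 108.6 years.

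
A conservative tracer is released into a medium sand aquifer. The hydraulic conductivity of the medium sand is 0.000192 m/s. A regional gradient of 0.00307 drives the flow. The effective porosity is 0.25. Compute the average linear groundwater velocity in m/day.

0.204

Convert K: 0.000192 m/s × 86400 = 16.59 m/day.
Hydraulic gradient i = 0.00307.
Darcy flux q = K · i = 16.59 × 0.003070 = 0.05093 m/day.
Seepage velocity v = q / n_e = 0.05093 / 0.25 = 0.2037 m/day.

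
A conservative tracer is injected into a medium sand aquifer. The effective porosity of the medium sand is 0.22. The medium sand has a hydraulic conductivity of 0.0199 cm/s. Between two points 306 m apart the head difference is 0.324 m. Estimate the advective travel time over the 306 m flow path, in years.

10.1

Convert K: 0.0199 cm/s × 864 = 17.19 m/day.
Hydraulic gradient i = Δh / L = 0.324 / 306 = 0.001059.
Darcy flux q = K · i = 17.19 × 0.001059 = 0.01820 m/day.
Seepage velocity v = q / n_e = 0.01820 / 0.22 = 0.08275 m/day.
Travel time t = L / v = 306 / 0.08275 = 3698 days = 10.12 years.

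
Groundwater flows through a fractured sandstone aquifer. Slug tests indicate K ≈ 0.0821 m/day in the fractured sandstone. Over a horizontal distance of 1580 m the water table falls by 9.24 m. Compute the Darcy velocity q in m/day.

0.000480

Hydraulic gradient i = Δh / L = 9.24 / 1580 = 0.005848.
Specific discharge q = K · i = 0.08210 × 0.005848 = 0.0004801 m/day.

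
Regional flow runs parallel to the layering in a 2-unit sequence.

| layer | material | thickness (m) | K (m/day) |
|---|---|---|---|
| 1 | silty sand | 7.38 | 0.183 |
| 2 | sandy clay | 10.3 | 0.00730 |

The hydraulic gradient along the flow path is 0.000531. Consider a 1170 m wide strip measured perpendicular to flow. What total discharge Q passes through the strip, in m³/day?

0.886

Flow is parallel to layering, so each bed carries its own Darcy discharge and the transmissivities add.
Σ(K_i·b_i) = 0.183×7.38 + 0.00730×10.3 = 1.426 m²/day.
Hydraulic gradient i = 0.000531.
Q = Σ(K_i·b_i) · W · i = 1.426 × 1170 × 0.0005310 = 0.8858 m³/day.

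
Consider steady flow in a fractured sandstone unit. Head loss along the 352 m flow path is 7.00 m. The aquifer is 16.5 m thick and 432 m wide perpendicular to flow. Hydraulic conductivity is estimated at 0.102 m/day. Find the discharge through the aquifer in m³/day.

14.5

Cross-sectional area A = 432 × 16.5 = 7128 m².
Hydraulic gradient i = Δh / L = 7.00 / 352 = 0.01989.
Darcy's law: Q = K · A · i = 0.1020 × 7128 × 0.01989 = 14.46 m³/day.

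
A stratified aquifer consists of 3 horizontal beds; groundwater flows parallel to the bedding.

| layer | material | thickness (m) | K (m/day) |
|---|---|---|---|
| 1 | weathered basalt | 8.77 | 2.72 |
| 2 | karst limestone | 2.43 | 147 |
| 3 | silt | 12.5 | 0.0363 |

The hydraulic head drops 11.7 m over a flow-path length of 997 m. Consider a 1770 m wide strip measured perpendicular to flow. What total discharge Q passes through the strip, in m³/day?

7920

Flow is parallel to layering, so each bed carries its own Darcy discharge and the transmissivities add.
Σ(K_i·b_i) = 2.72×8.77 + 147×2.43 + 0.0363×12.5 = 381.5 m²/day.
Hydraulic gradient i = Δh / L = 11.7 / 997 = 0.01174.
Q = Σ(K_i·b_i) · W · i = 381.5 × 1770 × 0.01174 = 7925 m³/day.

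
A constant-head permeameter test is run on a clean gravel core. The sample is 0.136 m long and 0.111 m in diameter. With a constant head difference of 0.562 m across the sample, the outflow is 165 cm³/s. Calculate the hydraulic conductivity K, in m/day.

357

Cross-sectional area A = π·(d/2)² = π × (0.111/2)² = 0.009677 m².
Convert discharge: 165 cm³/s = 0.0001650 m³/s.
Darcy's law rearranged: K = Q·L / (A·Δh) = 0.0001650 × 0.136 / (0.009677 × 0.562) = 0.004126 m/s = 356.5 m/day.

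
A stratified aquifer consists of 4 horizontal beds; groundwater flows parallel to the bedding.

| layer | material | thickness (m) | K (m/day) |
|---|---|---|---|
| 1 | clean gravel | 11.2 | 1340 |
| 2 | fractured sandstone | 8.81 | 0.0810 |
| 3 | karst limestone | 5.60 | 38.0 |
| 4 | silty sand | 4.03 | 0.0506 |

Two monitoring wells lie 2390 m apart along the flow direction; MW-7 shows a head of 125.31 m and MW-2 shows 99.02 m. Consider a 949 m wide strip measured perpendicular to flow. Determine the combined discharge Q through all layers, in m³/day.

Flow is parallel to layering, so each bed carries its own Darcy discharge and the transmissivities add.
Σ(K_i·b_i) = 1340×11.2 + 0.0810×8.81 + 38.0×5.60 + 0.0506×4.03 = 15222 m²/day.
Hydraulic gradient i = (125.31 − 99.02) / 2390 = 26.29 / 2390 = 0.01100.
Q = Σ(K_i·b_i) · W · i = 15222 × 949 × 0.01100 = 1.589e+05 m³/day.

159000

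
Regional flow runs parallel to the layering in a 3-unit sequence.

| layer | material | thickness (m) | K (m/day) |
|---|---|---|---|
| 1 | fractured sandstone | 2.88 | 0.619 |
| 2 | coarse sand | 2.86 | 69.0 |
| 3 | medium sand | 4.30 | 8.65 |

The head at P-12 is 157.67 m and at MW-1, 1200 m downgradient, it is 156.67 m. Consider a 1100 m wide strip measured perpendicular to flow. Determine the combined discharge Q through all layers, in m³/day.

217

Flow is parallel to layering, so each bed carries its own Darcy discharge and the transmissivities add.
Σ(K_i·b_i) = 0.619×2.88 + 69.0×2.86 + 8.65×4.30 = 236.3 m²/day.
Hydraulic gradient i = (157.67 − 156.67) / 1200 = 1 / 1200 = 0.0008333.
Q = Σ(K_i·b_i) · W · i = 236.3 × 1100 × 0.0008333 = 216.6 m³/day.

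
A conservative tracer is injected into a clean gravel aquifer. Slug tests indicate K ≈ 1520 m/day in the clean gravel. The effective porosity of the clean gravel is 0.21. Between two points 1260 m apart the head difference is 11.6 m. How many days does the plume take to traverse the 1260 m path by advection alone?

18.9

Hydraulic gradient i = Δh / L = 11.6 / 1260 = 0.009206.
Darcy flux q = K · i = 1520 × 0.009206 = 13.99 m/day.
Seepage velocity v = q / n_e = 13.99 / 0.21 = 66.64 m/day.
Travel time t = L / v = 1260 / 66.64 = 18.91 days.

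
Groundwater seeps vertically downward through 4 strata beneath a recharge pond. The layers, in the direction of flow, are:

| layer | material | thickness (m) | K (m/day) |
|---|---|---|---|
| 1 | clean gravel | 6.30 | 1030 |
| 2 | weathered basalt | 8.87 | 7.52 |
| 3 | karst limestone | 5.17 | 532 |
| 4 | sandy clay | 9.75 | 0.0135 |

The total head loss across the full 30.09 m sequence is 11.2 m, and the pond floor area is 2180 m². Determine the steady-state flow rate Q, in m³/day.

Flow is perpendicular to layering, so the layers act in series and the equivalent K is the thickness-weighted harmonic mean.
Total thickness L = 6.30 + 8.87 + 5.17 + 9.75 = 30.09 m.
Σ(b_i/K_i) = 6.30/1030 + 8.87/7.52 + 5.17/532 + 9.75/0.0135 = 723.4 d.
K_eq = L / Σ(b_i/K_i) = 30.09 / 723.4 = 0.04159 m/day.
Q = K_eq · A · (Δh/L) = 0.04159 × 2180 × (11.2/30.09) = 33.75 m³/day.

33.8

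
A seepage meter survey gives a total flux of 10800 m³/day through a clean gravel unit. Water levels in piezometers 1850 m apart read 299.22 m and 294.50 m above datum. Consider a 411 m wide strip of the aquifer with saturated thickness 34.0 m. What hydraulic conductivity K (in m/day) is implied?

303

Cross-sectional area A = 411 × 34.0 = 13974 m².
Hydraulic gradient i = (299.22 − 294.50) / 1850 = 4.72 / 1850 = 0.002551.
From Q = K·A·i, K = Q / (A·i) = 10800 / (13974 × 0.002551) = 302.9 m/day.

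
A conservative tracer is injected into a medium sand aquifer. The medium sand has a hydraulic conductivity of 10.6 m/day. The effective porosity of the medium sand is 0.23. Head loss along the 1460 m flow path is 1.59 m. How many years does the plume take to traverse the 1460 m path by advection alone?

Hydraulic gradient i = Δh / L = 1.59 / 1460 = 0.001089.
Darcy flux q = K · i = 10.60 × 0.001089 = 0.01154 m/day.
Seepage velocity v = q / n_e = 0.01154 / 0.23 = 0.05019 m/day.
Travel time t = L / v = 1460 / 0.05019 = 29089 days = 79.64 years.

79.6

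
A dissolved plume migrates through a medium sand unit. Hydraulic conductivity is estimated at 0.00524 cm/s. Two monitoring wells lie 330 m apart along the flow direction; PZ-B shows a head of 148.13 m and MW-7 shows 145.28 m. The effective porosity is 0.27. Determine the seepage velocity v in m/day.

Convert K: 0.00524 cm/s × 864 = 4.527 m/day.
Hydraulic gradient i = (148.13 − 145.28) / 330 = 2.85 / 330 = 0.008636.
Darcy flux q = K · i = 4.527 × 0.008636 = 0.03910 m/day.
Seepage velocity v = q / n_e = 0.03910 / 0.27 = 0.1448 m/day.

0.145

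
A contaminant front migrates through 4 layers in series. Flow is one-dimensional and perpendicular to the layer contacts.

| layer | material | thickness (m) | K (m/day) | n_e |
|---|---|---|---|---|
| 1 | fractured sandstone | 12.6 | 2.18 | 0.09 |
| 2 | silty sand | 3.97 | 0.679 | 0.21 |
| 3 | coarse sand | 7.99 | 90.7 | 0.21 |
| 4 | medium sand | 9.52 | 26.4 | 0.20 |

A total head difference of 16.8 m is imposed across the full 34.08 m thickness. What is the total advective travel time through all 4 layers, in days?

3.99

With flow normal to the layers, continuity requires the same specific discharge q through every layer.
Σ(b_i/K_i) = 12.6/2.18 + 3.97/0.679 + 7.99/90.7 + 9.52/26.4 = 12.08 d.
q = Δh / Σ(b_i/K_i) = 16.8 / 12.08 = 1.391 m/day.
In each layer the seepage velocity is v_i = q/n_i, so the layer transit time is t_i = b_i·n_i / q:
  layer 1 (fractured sandstone): t_1 = 12.6 × 0.09 / 1.391 = 0.8151 d
  layer 2 (silty sand): t_2 = 3.97 × 0.21 / 1.391 = 0.5992 d
  layer 3 (coarse sand): t_3 = 7.99 × 0.21 / 1.391 = 1.206 d
  layer 4 (medium sand): t_4 = 9.52 × 0.20 / 1.391 = 1.369 d
Total t = Σ t_i = 3.989 days.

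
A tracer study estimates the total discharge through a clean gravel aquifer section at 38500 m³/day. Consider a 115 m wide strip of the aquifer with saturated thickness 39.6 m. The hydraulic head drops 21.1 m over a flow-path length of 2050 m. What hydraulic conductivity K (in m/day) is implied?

Cross-sectional area A = 115 × 39.6 = 4554 m².
Hydraulic gradient i = Δh / L = 21.1 / 2050 = 0.01029.
From Q = K·A·i, K = Q / (A·i) = 38500 / (4554 × 0.01029) = 821.4 m/day.

821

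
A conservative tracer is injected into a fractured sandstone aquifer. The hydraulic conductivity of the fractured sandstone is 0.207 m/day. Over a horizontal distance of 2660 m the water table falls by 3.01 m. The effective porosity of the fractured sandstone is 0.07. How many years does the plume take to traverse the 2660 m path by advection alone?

2180

Hydraulic gradient i = Δh / L = 3.01 / 2660 = 0.001132.
Darcy flux q = K · i = 0.2070 × 0.001132 = 0.0002342 m/day.
Seepage velocity v = q / n_e = 0.0002342 / 0.07 = 0.003346 m/day.
Travel time t = L / v = 2660 / 0.003346 = 7.949e+05 days = 2176 years.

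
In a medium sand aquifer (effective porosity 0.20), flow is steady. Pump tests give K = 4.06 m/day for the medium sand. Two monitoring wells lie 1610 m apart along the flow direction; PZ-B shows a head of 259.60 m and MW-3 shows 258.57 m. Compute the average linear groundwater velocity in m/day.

Hydraulic gradient i = (259.60 − 258.57) / 1610 = 1.03 / 1610 = 0.0006398.
Darcy flux q = K · i = 4.060 × 0.0006398 = 0.002597 m/day.
Seepage velocity v = q / n_e = 0.002597 / 0.20 = 0.01299 m/day.

0.0130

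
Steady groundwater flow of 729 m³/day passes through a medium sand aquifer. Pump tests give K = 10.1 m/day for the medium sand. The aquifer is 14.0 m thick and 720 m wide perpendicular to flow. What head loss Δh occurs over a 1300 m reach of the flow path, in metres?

Cross-sectional area A = 720 × 14.0 = 10080 m².
From Q = K·A·i, i = Q / (K·A) = 729 / (10.10 × 10080) = 0.007161.
Head loss Δh = i · L = 0.007161 × 1300 = 9.309 m.

9.31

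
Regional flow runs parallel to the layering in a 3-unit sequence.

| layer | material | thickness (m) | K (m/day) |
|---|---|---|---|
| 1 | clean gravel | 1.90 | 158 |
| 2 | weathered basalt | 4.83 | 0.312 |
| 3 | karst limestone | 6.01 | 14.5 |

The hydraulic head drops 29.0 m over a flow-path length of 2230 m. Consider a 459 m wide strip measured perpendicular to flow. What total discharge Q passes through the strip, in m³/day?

Flow is parallel to layering, so each bed carries its own Darcy discharge and the transmissivities add.
Σ(K_i·b_i) = 158×1.90 + 0.312×4.83 + 14.5×6.01 = 388.9 m²/day.
Hydraulic gradient i = Δh / L = 29.0 / 2230 = 0.01300.
Q = Σ(K_i·b_i) · W · i = 388.9 × 459 × 0.01300 = 2321 m³/day.

2320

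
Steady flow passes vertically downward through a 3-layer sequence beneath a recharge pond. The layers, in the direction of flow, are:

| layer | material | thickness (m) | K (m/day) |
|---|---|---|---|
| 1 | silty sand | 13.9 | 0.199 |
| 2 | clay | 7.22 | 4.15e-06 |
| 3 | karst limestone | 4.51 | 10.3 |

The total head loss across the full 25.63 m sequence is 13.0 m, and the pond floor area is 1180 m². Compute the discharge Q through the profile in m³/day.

Flow is perpendicular to layering, so the layers act in series and the equivalent K is the thickness-weighted harmonic mean.
Total thickness L = 13.9 + 7.22 + 4.51 = 25.63 m.
Σ(b_i/K_i) = 13.9/0.199 + 7.22/4.15e-06 + 4.51/10.3 = 1.740e+06 d.
K_eq = L / Σ(b_i/K_i) = 25.63 / 1.740e+06 = 1.473e-05 m/day.
Q = K_eq · A · (Δh/L) = 1.473e-05 × 1180 × (13.0/25.63) = 0.008817 m³/day.

0.00882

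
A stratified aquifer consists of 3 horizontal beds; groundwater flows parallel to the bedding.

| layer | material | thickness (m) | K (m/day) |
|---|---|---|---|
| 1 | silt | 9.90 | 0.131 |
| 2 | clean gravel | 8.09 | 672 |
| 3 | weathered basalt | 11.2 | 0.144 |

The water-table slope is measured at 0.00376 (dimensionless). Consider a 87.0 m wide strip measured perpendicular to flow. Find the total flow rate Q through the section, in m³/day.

1780

Flow is parallel to layering, so each bed carries its own Darcy discharge and the transmissivities add.
Σ(K_i·b_i) = 0.131×9.90 + 672×8.09 + 0.144×11.2 = 5439 m²/day.
Hydraulic gradient i = 0.00376.
Q = Σ(K_i·b_i) · W · i = 5439 × 87.0 × 0.003760 = 1779 m³/day.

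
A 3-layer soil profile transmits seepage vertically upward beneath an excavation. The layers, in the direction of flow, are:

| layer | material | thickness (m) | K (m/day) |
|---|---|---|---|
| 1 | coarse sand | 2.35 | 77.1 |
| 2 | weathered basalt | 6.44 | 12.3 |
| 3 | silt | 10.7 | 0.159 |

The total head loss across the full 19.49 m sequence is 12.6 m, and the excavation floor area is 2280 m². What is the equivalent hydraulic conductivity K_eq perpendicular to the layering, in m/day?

0.287

Flow is perpendicular to layering, so the layers act in series and the equivalent K is the thickness-weighted harmonic mean.
Total thickness L = 2.35 + 6.44 + 10.7 = 19.49 m.
Σ(b_i/K_i) = 2.35/77.1 + 6.44/12.3 + 10.7/0.159 = 67.85 d.
K_eq = L / Σ(b_i/K_i) = 19.49 / 67.85 = 0.2873 m/day.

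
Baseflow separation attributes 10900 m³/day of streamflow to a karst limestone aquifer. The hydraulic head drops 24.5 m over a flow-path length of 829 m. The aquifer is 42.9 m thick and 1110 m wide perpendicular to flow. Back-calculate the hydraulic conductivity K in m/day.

7.75

Cross-sectional area A = 1110 × 42.9 = 47619 m².
Hydraulic gradient i = Δh / L = 24.5 / 829 = 0.02955.
From Q = K·A·i, K = Q / (A·i) = 10900 / (47619 × 0.02955) = 7.745 m/day.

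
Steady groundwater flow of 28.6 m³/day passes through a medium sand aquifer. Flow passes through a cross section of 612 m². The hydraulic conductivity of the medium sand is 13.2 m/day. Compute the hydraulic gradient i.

0.00354

From Q = K·A·i, i = Q / (K·A) = 28.6 / (13.20 × 612.0) = 0.003540.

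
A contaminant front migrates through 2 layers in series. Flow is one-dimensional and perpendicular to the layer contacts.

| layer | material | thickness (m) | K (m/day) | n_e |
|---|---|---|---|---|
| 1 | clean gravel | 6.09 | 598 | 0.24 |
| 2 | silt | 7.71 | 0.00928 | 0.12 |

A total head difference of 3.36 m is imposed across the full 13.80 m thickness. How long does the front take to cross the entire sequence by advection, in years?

1.62

With flow normal to the layers, continuity requires the same specific discharge q through every layer.
Σ(b_i/K_i) = 6.09/598 + 7.71/0.00928 = 830.8 d.
q = Δh / Σ(b_i/K_i) = 3.36 / 830.8 = 0.004044 m/day.
In each layer the seepage velocity is v_i = q/n_i, so the layer transit time is t_i = b_i·n_i / q:
  layer 1 (clean gravel): t_1 = 6.09 × 0.24 / 0.004044 = 361.4 d
  layer 2 (silt): t_2 = 7.71 × 0.12 / 0.004044 = 228.8 d
Total t = Σ t_i = 590.2 days = 1.616 years.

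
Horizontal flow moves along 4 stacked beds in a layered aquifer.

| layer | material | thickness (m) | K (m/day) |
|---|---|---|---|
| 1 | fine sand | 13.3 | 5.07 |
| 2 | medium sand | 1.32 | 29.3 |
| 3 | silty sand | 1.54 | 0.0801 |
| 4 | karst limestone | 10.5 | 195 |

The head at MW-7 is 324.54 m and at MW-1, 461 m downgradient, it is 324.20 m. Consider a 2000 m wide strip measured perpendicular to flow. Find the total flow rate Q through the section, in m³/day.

3180

Flow is parallel to layering, so each bed carries its own Darcy discharge and the transmissivities add.
Σ(K_i·b_i) = 5.07×13.3 + 29.3×1.32 + 0.0801×1.54 + 195×10.5 = 2154 m²/day.
Hydraulic gradient i = (324.54 − 324.20) / 461 = 0.34 / 461 = 0.0007375.
Q = Σ(K_i·b_i) · W · i = 2154 × 2000 × 0.0007375 = 3177 m³/day.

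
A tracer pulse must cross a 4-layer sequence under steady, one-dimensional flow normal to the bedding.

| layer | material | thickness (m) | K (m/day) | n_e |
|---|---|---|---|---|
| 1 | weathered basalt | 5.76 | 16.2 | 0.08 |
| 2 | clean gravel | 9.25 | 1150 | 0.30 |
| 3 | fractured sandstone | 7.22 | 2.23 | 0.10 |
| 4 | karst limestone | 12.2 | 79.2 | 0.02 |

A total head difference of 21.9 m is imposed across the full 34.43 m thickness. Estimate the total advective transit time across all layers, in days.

With flow normal to the layers, continuity requires the same specific discharge q through every layer.
Σ(b_i/K_i) = 5.76/16.2 + 9.25/1150 + 7.22/2.23 + 12.2/79.2 = 3.755 d.
q = Δh / Σ(b_i/K_i) = 21.9 / 3.755 = 5.832 m/day.
In each layer the seepage velocity is v_i = q/n_i, so the layer transit time is t_i = b_i·n_i / q:
  layer 1 (weathered basalt): t_1 = 5.76 × 0.08 / 5.832 = 0.07902 d
  layer 2 (clean gravel): t_2 = 9.25 × 0.30 / 5.832 = 0.4758 d
  layer 3 (fractured sandstone): t_3 = 7.22 × 0.10 / 5.832 = 0.1238 d
  layer 4 (karst limestone): t_4 = 12.2 × 0.02 / 5.832 = 0.04184 d
Total t = Σ t_i = 0.7205 days.

0.721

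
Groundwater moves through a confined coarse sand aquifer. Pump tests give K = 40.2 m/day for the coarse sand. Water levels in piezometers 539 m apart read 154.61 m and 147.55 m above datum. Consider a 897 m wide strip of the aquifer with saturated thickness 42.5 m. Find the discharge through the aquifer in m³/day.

20100

Cross-sectional area A = 897 × 42.5 = 38122 m².
Hydraulic gradient i = (154.61 − 147.55) / 539 = 7.06 / 539 = 0.01310.
Darcy's law: Q = K · A · i = 40.20 × 38122 × 0.01310 = 20074 m³/day.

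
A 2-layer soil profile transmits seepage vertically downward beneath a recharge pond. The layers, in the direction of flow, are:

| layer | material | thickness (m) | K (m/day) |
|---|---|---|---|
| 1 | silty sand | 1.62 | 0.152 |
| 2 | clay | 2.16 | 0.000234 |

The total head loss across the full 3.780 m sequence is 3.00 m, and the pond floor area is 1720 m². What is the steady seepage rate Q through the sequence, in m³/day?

0.558

Flow is perpendicular to layering, so the layers act in series and the equivalent K is the thickness-weighted harmonic mean.
Total thickness L = 1.62 + 2.16 = 3.780 m.
Σ(b_i/K_i) = 1.62/0.152 + 2.16/0.000234 = 9241 d.
K_eq = L / Σ(b_i/K_i) = 3.780 / 9241 = 0.0004090 m/day.
Q = K_eq · A · (Δh/L) = 0.0004090 × 1720 × (3.00/3.780) = 0.5584 m³/day.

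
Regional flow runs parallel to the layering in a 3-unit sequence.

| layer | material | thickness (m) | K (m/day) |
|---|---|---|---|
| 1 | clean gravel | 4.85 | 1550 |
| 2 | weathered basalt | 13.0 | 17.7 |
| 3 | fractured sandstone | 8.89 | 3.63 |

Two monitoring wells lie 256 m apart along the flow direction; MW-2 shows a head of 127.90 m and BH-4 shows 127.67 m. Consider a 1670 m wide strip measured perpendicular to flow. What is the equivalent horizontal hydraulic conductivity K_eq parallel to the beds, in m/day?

Flow is parallel to layering, so each bed carries its own Darcy discharge and the transmissivities add.
Σ(K_i·b_i) = 1550×4.85 + 17.7×13.0 + 3.63×8.89 = 7780 m²/day.
Total thickness b = 26.74 m, so K_eq = Σ(K_i·b_i)/b = 290.9 m/day.

291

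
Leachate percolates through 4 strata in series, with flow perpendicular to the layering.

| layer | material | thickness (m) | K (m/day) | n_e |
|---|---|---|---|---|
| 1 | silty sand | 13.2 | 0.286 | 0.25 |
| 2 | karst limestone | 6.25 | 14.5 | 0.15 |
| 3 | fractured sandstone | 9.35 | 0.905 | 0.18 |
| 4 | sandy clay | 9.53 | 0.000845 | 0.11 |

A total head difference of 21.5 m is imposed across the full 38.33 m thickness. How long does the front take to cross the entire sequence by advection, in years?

With flow normal to the layers, continuity requires the same specific discharge q through every layer.
Σ(b_i/K_i) = 13.2/0.286 + 6.25/14.5 + 9.35/0.905 + 9.53/0.000845 = 11335 d.
q = Δh / Σ(b_i/K_i) = 21.5 / 11335 = 0.001897 m/day.
In each layer the seepage velocity is v_i = q/n_i, so the layer transit time is t_i = b_i·n_i / q:
  layer 1 (silty sand): t_1 = 13.2 × 0.25 / 0.001897 = 1740 d
  layer 2 (karst limestone): t_2 = 6.25 × 0.15 / 0.001897 = 494.3 d
  layer 3 (fractured sandstone): t_3 = 9.35 × 0.18 / 0.001897 = 887.3 d
  layer 4 (sandy clay): t_4 = 9.53 × 0.11 / 0.001897 = 552.7 d
Total t = Σ t_i = 3674 days = 10.06 years.

10.1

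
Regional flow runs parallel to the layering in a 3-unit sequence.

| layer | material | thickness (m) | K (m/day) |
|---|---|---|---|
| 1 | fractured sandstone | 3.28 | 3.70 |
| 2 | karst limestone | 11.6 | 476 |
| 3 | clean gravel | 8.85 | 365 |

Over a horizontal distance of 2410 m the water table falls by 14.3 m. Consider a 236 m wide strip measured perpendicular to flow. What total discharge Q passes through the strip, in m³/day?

12300

Flow is parallel to layering, so each bed carries its own Darcy discharge and the transmissivities add.
Σ(K_i·b_i) = 3.70×3.28 + 476×11.6 + 365×8.85 = 8764 m²/day.
Hydraulic gradient i = Δh / L = 14.3 / 2410 = 0.005934.
Q = Σ(K_i·b_i) · W · i = 8764 × 236 × 0.005934 = 12272 m³/day.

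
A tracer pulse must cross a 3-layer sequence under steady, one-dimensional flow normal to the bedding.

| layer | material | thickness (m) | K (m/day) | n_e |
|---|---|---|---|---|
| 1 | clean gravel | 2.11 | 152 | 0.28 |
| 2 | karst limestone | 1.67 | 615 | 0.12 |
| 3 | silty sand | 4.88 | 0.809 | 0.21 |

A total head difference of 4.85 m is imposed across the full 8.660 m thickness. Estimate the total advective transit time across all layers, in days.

With flow normal to the layers, continuity requires the same specific discharge q through every layer.
Σ(b_i/K_i) = 2.11/152 + 1.67/615 + 4.88/0.809 = 6.049 d.
q = Δh / Σ(b_i/K_i) = 4.85 / 6.049 = 0.8018 m/day.
In each layer the seepage velocity is v_i = q/n_i, so the layer transit time is t_i = b_i·n_i / q:
  layer 1 (clean gravel): t_1 = 2.11 × 0.28 / 0.8018 = 0.7368 d
  layer 2 (karst limestone): t_2 = 1.67 × 0.12 / 0.8018 = 0.2499 d
  layer 3 (silty sand): t_3 = 4.88 × 0.21 / 0.8018 = 1.278 d
Total t = Σ t_i = 2.265 days.

2.26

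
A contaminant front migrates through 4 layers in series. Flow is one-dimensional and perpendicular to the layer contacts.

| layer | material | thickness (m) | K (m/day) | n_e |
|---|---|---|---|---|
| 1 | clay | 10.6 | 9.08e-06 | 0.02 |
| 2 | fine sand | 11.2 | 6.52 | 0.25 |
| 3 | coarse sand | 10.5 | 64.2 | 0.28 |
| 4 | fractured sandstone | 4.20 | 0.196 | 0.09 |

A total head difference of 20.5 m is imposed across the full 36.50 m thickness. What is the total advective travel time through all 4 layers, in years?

987

With flow normal to the layers, continuity requires the same specific discharge q through every layer.
Σ(b_i/K_i) = 10.6/9.08e-06 + 11.2/6.52 + 10.5/64.2 + 4.20/0.196 = 1.167e+06 d.
q = Δh / Σ(b_i/K_i) = 20.5 / 1.167e+06 = 1.756e-05 m/day.
In each layer the seepage velocity is v_i = q/n_i, so the layer transit time is t_i = b_i·n_i / q:
  layer 1 (clay): t_1 = 10.6 × 0.02 / 1.756e-05 = 12073 d
  layer 2 (fine sand): t_2 = 11.2 × 0.25 / 1.756e-05 = 1.595e+05 d
  layer 3 (coarse sand): t_3 = 10.5 × 0.28 / 1.756e-05 = 1.674e+05 d
  layer 4 (fractured sandstone): t_4 = 4.20 × 0.09 / 1.756e-05 = 21526 d
Total t = Σ t_i = 3.605e+05 days = 986.9 years.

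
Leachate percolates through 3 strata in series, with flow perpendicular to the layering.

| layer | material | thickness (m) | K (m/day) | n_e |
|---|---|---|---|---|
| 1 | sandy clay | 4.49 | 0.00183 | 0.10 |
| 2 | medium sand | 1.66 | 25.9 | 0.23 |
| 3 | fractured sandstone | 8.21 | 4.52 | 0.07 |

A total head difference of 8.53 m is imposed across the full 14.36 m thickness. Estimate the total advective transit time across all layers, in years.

With flow normal to the layers, continuity requires the same specific discharge q through every layer.
Σ(b_i/K_i) = 4.49/0.00183 + 1.66/25.9 + 8.21/4.52 = 2455 d.
q = Δh / Σ(b_i/K_i) = 8.53 / 2455 = 0.003474 m/day.
In each layer the seepage velocity is v_i = q/n_i, so the layer transit time is t_i = b_i·n_i / q:
  layer 1 (sandy clay): t_1 = 4.49 × 0.10 / 0.003474 = 129.2 d
  layer 2 (medium sand): t_2 = 1.66 × 0.23 / 0.003474 = 109.9 d
  layer 3 (fractured sandstone): t_3 = 8.21 × 0.07 / 0.003474 = 165.4 d
Total t = Σ t_i = 404.6 days = 1.108 years.

1.11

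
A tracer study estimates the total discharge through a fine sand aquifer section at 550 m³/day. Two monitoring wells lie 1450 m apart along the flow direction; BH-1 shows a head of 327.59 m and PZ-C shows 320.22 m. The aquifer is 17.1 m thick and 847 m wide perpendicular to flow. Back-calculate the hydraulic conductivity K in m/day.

Cross-sectional area A = 847 × 17.1 = 14484 m².
Hydraulic gradient i = (327.59 − 320.22) / 1450 = 7.37 / 1450 = 0.005083.
From Q = K·A·i, K = Q / (A·i) = 550 / (14484 × 0.005083) = 7.471 m/day.

7.47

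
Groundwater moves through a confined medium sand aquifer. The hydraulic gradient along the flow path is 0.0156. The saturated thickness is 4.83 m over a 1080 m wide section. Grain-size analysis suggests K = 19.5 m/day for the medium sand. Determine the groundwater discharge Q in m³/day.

1590

Cross-sectional area A = 1080 × 4.83 = 5216 m².
Hydraulic gradient i = 0.0156.
Darcy's law: Q = K · A · i = 19.50 × 5216 × 0.01560 = 1587 m³/day.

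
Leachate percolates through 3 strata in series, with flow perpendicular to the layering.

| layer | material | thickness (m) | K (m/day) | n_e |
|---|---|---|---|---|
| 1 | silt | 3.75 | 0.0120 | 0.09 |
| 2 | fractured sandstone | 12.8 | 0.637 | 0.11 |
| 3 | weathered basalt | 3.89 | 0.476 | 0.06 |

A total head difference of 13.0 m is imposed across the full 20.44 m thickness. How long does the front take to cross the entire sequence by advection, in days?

51.9

With flow normal to the layers, continuity requires the same specific discharge q through every layer.
Σ(b_i/K_i) = 3.75/0.0120 + 12.8/0.637 + 3.89/0.476 = 340.8 d.
q = Δh / Σ(b_i/K_i) = 13.0 / 340.8 = 0.03815 m/day.
In each layer the seepage velocity is v_i = q/n_i, so the layer transit time is t_i = b_i·n_i / q:
  layer 1 (silt): t_1 = 3.75 × 0.09 / 0.03815 = 8.847 d
  layer 2 (fractured sandstone): t_2 = 12.8 × 0.11 / 0.03815 = 36.91 d
  layer 3 (weathered basalt): t_3 = 3.89 × 0.06 / 0.03815 = 6.118 d
Total t = Σ t_i = 51.87 days.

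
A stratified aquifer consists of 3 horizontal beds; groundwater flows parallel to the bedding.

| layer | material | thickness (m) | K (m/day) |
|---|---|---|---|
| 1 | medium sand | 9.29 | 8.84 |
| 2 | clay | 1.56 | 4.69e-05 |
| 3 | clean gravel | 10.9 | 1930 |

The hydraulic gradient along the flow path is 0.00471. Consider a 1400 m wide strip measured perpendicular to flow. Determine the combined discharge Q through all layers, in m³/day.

139000

Flow is parallel to layering, so each bed carries its own Darcy discharge and the transmissivities add.
Σ(K_i·b_i) = 8.84×9.29 + 4.69e-05×1.56 + 1930×10.9 = 21119 m²/day.
Hydraulic gradient i = 0.00471.
Q = Σ(K_i·b_i) · W · i = 21119 × 1400 × 0.004710 = 1.393e+05 m³/day.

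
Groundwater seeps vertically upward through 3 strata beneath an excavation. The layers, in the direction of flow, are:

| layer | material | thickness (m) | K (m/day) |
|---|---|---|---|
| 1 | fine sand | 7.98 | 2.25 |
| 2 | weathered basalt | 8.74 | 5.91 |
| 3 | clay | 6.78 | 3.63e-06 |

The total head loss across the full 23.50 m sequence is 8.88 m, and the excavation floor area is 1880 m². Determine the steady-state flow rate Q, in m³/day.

Flow is perpendicular to layering, so the layers act in series and the equivalent K is the thickness-weighted harmonic mean.
Total thickness L = 7.98 + 8.74 + 6.78 = 23.50 m.
Σ(b_i/K_i) = 7.98/2.25 + 8.74/5.91 + 6.78/3.63e-06 = 1.868e+06 d.
K_eq = L / Σ(b_i/K_i) = 23.50 / 1.868e+06 = 1.258e-05 m/day.
Q = K_eq · A · (Δh/L) = 1.258e-05 × 1880 × (8.88/23.50) = 0.008938 m³/day.

0.00894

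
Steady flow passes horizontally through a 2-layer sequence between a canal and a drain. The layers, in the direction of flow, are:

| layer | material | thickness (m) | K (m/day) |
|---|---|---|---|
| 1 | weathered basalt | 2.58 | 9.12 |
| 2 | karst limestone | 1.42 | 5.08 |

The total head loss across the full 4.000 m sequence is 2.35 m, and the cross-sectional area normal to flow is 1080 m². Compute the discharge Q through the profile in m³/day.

4510

Flow is perpendicular to layering, so the layers act in series and the equivalent K is the thickness-weighted harmonic mean.
Total thickness L = 2.58 + 1.42 = 4.000 m.
Σ(b_i/K_i) = 2.58/9.12 + 1.42/5.08 = 0.5624 d.
K_eq = L / Σ(b_i/K_i) = 4.000 / 0.5624 = 7.112 m/day.
Q = K_eq · A · (Δh/L) = 7.112 × 1080 × (2.35/4.000) = 4513 m³/day.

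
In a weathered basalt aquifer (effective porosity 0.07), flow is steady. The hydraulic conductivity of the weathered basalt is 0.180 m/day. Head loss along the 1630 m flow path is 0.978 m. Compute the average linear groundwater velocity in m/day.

0.00154

Hydraulic gradient i = Δh / L = 0.978 / 1630 = 0.0006000.
Darcy flux q = K · i = 0.1800 × 0.0006000 = 0.0001080 m/day.
Seepage velocity v = q / n_e = 0.0001080 / 0.07 = 0.001543 m/day.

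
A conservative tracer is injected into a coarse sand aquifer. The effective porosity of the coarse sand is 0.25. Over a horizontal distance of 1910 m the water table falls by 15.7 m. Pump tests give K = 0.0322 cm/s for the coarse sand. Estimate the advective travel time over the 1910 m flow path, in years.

Convert K: 0.0322 cm/s × 864 = 27.82 m/day.
Hydraulic gradient i = Δh / L = 15.7 / 1910 = 0.008220.
Darcy flux q = K · i = 27.82 × 0.008220 = 0.2287 m/day.
Seepage velocity v = q / n_e = 0.2287 / 0.25 = 0.9147 m/day.
Travel time t = L / v = 1910 / 0.9147 = 2088 days = 5.717 years.

5.72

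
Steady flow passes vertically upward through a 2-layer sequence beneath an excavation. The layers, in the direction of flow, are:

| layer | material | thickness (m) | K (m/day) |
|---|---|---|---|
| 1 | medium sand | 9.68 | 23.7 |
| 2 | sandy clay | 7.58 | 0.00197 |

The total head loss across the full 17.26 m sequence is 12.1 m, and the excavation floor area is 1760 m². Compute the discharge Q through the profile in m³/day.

Flow is perpendicular to layering, so the layers act in series and the equivalent K is the thickness-weighted harmonic mean.
Total thickness L = 9.68 + 7.58 = 17.26 m.
Σ(b_i/K_i) = 9.68/23.7 + 7.58/0.00197 = 3848 d.
K_eq = L / Σ(b_i/K_i) = 17.26 / 3848 = 0.004485 m/day.
Q = K_eq · A · (Δh/L) = 0.004485 × 1760 × (12.1/17.26) = 5.534 m³/day.

5.53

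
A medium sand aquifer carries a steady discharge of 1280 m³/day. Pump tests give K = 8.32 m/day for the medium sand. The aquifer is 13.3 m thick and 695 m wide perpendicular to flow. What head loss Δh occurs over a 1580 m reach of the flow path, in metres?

26.3

Cross-sectional area A = 695 × 13.3 = 9244 m².
From Q = K·A·i, i = Q / (K·A) = 1280 / (8.320 × 9244) = 0.01664.
Head loss Δh = i · L = 0.01664 × 1580 = 26.30 m.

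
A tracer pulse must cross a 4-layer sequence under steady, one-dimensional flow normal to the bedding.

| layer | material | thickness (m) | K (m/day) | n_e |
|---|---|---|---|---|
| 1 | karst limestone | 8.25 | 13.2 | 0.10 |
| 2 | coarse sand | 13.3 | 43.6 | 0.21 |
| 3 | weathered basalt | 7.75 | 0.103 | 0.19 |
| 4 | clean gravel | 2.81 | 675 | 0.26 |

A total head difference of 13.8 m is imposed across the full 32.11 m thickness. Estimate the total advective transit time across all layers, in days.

With flow normal to the layers, continuity requires the same specific discharge q through every layer.
Σ(b_i/K_i) = 8.25/13.2 + 13.3/43.6 + 7.75/0.103 + 2.81/675 = 76.18 d.
q = Δh / Σ(b_i/K_i) = 13.8 / 76.18 = 0.1812 m/day.
In each layer the seepage velocity is v_i = q/n_i, so the layer transit time is t_i = b_i·n_i / q:
  layer 1 (karst limestone): t_1 = 8.25 × 0.10 / 0.1812 = 4.554 d
  layer 2 (coarse sand): t_2 = 13.3 × 0.21 / 0.1812 = 15.42 d
  layer 3 (weathered basalt): t_3 = 7.75 × 0.19 / 0.1812 = 8.128 d
  layer 4 (clean gravel): t_4 = 2.81 × 0.26 / 0.1812 = 4.033 d
Total t = Σ t_i = 32.13 days.

32.1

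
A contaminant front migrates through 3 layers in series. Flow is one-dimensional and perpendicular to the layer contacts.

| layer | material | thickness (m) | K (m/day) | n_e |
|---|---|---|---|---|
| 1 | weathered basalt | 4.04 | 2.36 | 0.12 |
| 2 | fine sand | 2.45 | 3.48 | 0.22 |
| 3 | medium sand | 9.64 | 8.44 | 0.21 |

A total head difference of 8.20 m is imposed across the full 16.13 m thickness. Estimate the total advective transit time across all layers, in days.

With flow normal to the layers, continuity requires the same specific discharge q through every layer.
Σ(b_i/K_i) = 4.04/2.36 + 2.45/3.48 + 9.64/8.44 = 3.558 d.
q = Δh / Σ(b_i/K_i) = 8.20 / 3.558 = 2.305 m/day.
In each layer the seepage velocity is v_i = q/n_i, so the layer transit time is t_i = b_i·n_i / q:
  layer 1 (weathered basalt): t_1 = 4.04 × 0.12 / 2.305 = 0.2104 d
  layer 2 (fine sand): t_2 = 2.45 × 0.22 / 2.305 = 0.2339 d
  layer 3 (medium sand): t_3 = 9.64 × 0.21 / 2.305 = 0.8784 d
Total t = Σ t_i = 1.323 days.

1.32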